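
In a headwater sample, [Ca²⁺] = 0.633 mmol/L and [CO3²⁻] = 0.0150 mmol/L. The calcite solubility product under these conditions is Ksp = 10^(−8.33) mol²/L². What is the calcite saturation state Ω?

Ω = 2.03

Ksp = 10^(−8.33) = 4.677×10^-9
Ω = [Ca²⁺][CO3²⁻]/Ksp = (0.633×10^-3)(0.0150×10^-3) / 4.677×10^-9 = 2.03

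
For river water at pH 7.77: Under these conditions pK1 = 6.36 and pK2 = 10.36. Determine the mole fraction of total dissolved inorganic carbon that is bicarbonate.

α₁ = 1 / (1 + [H⁺]/K1 + K2/[H⁺]) = 1 / (1 + 10^-1.41 + 10^-2.59)
   = 1 / (1 + 0.038905 + 0.0025704) = 1/1.0415 = 0.9602

α₁ = 0.960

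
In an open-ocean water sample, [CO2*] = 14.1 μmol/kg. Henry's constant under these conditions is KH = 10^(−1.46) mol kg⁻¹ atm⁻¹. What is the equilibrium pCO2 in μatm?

pCO2 = 407 μatm

KH = 10^(−1.46) = 3.467×10^-2 mol kg⁻¹ atm⁻¹
pCO2 = [CO2*]/KH = 14.1×10^-6 / 3.467×10^-2 = 4.07×10^-4 atm = 407 μatm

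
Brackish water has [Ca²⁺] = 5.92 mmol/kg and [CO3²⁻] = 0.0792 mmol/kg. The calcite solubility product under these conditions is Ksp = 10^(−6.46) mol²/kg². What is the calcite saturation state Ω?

Ω = 1.35

Ksp = 10^(−6.46) = 3.467×10^-7
Ω = [Ca²⁺][CO3²⁻]/Ksp = (5.92×10^-3)(0.0792×10^-3) / 3.467×10^-7 = 1.35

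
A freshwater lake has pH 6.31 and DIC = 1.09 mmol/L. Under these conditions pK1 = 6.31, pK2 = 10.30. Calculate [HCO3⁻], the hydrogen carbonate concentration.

α₁ = 1 / (1 + [H⁺]/K1 + K2/[H⁺]) = 1 / (1 + 10^+0.00 + 10^-3.99)
   = 1 / (1 + 1.0000 + 0.00010233) = 1/2.0001 = 0.5000
[HCO3⁻] = α₁ × DIC = 0.5000 × 1.09 = 0.545 mmol/L

[HCO3⁻] = 0.545 mmol/L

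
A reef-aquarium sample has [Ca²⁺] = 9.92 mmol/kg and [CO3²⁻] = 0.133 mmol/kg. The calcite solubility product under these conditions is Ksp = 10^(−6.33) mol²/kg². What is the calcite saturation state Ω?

Ksp = 10^(−6.33) = 4.677×10^-7
Ω = [Ca²⁺][CO3²⁻]/Ksp = (9.92×10^-3)(0.133×10^-3) / 4.677×10^-7 = 2.82

Ω = 2.82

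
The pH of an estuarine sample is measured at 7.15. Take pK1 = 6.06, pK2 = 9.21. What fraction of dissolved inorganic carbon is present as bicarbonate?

α₁ = 0.917

α₁ = 1 / (1 + [H⁺]/K1 + K2/[H⁺]) = 1 / (1 + 10^-1.09 + 10^-2.06)
   = 1 / (1 + 0.081283 + 0.0087096) = 1/1.0900 = 0.9174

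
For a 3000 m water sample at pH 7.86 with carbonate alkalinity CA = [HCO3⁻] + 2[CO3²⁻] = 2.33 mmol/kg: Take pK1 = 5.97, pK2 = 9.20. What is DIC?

DIC = 2.26 mmol/kg

CA = [HCO3⁻] + 2[CO3²⁻] = (α₁ + 2α₂)·DIC
At pH 7.86: [H⁺]/K1 = 10^-1.89 = 0.012882, K2/[H⁺] = 10^-1.34 = 0.045709
α₁ = 1/(1 + 0.012882 + 0.045709) = 1/1.0586 = 0.9447; α₂ = α₁·K2/[H⁺] = 0.04318
α₁ + 2α₂ = 1.0310
DIC = CA / (α₁ + 2α₂) = 2.33 / 1.0310 = 2.26 mmol/kg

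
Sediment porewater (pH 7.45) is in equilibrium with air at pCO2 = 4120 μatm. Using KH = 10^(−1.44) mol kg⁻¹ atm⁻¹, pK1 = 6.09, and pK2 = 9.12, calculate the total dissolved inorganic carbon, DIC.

[CO2*] = KH · pCO2 = 10^(−1.44) × 4120×10^-6 = 1.496×10^-4 mol/kg
α₀ = 1/(1 + K1/[H⁺] + K1K2/[H⁺]²) = 1/(1 + 10^+1.36 + 10^-0.31) = 0.04099
DIC = [CO2*]/α₀ = 1.496×10^-4 / 0.04099 = 3.65 mmol/kg

DIC = 3.65 mmol/kg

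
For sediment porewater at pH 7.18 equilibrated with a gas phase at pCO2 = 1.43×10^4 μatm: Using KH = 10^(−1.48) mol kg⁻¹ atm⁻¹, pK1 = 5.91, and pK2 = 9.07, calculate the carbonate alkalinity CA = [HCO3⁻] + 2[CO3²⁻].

CA = 9.04 mmol/kg

[CO2*] = KH · pCO2 = 10^(−1.48) × 1.43×10^4×10^-6 = 4.735×10^-4 mol/kg
α₀ = 1/(1 + K1/[H⁺] + K1K2/[H⁺]²) = 1/(1 + 10^+1.27 + 10^-0.62) = 0.05035
DIC = [CO2*]/α₀ = 4.735×10^-4 / 0.05035 = 9.404 mmol/kg
CA = (α₁ + 2α₂)·DIC = (0.9376 + 2×0.01208) × 9.404 = 9.04 mmol/kg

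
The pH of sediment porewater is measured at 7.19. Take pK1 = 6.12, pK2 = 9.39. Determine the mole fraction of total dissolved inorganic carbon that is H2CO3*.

α₀ = 1 / (1 + K1/[H⁺] + K1K2/[H⁺]²) = 1 / (1 + 10^+1.07 + 10^-1.13)
   = 1 / (1 + 11.749 + 0.074131) = 1/12.823 = 0.07798

α₀ = 0.0780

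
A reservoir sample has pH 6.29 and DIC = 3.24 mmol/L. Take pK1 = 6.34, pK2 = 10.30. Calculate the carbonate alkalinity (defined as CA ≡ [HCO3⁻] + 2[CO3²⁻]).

CA = [HCO3⁻] + 2[CO3²⁻] = (α₁ + 2α₂)·DIC
At pH 6.29: [H⁺]/K1 = 10^0.05 = 1.1220, K2/[H⁺] = 10^-4.01 = 9.7724×10^-5
α₁ = 1/(1 + 1.1220 + 9.7724×10^-5) = 1/2.1221 = 0.4712; α₂ = α₁·K2/[H⁺] = 4.605×10^-5
α₁ + 2α₂ = 0.4713
CA = 0.4713 × 3.24 = 1.53 mmol/L

CA = 1.53 mmol/L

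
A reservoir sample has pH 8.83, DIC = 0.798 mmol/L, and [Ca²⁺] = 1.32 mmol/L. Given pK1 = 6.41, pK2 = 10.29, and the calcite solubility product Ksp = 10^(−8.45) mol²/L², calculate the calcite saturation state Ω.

Ω = 9.91

α₂ = 1 / (1 + [H⁺]/K2 + [H⁺]²/(K1K2)) = 1 / (1 + 10^+1.46 + 10^-0.96)
   = 1 / (1 + 28.840 + 0.10965) = 1/29.950 = 0.03339
[CO3²⁻] = α₂ × DIC = 0.03339 × 0.798 = 0.02664 mmol/L
Ksp = 10^(−8.45) = 3.548×10^-9
Ω = [Ca²⁺][CO3²⁻]/Ksp = (1.32×10^-3)(2.664×10^-5) / 3.548×10^-9 = 9.91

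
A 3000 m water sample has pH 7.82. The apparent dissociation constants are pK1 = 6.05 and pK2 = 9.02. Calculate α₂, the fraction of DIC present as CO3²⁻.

α₂ = 1 / (1 + [H⁺]/K2 + [H⁺]²/(K1K2)) = 1 / (1 + 10^+1.20 + 10^-0.57)
   = 1 / (1 + 15.849 + 0.26915) = 1/17.118 = 0.05842

α₂ = 0.0584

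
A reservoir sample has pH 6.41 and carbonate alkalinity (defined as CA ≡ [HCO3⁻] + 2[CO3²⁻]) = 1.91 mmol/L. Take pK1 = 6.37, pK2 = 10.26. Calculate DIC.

DIC = 3.65 mmol/L

CA = [HCO3⁻] + 2[CO3²⁻] = (α₁ + 2α₂)·DIC
At pH 6.41: [H⁺]/K1 = 10^-0.04 = 0.91201, K2/[H⁺] = 10^-3.85 = 0.00014125
α₁ = 1/(1 + 0.91201 + 0.00014125) = 1/1.9122 = 0.5230; α₂ = α₁·K2/[H⁺] = 7.387×10^-5
α₁ + 2α₂ = 0.5231
DIC = CA / (α₁ + 2α₂) = 1.91 / 0.5231 = 3.65 mmol/L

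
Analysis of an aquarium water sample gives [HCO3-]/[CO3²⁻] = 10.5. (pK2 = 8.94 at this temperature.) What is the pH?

pH = 7.92

From K2 = [H⁺][CO3²⁻]/[HCO3-]:  pH = pK2 − log₁₀([HCO3-]/[CO3²⁻])
log₁₀(10.5) = +1.021
pH = 8.94 − (+1.021) = 7.92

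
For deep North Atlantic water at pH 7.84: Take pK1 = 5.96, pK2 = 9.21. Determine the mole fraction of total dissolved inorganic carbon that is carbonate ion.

α₂ = 1 / (1 + [H⁺]/K2 + [H⁺]²/(K1K2)) = 1 / (1 + 10^+1.37 + 10^-0.51)
   = 1 / (1 + 23.442 + 0.30903) = 1/24.751 = 0.04040

α₂ = 0.0404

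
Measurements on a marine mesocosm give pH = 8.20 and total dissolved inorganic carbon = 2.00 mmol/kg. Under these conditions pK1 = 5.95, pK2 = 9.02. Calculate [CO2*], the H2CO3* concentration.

α₀ = 1 / (1 + K1/[H⁺] + K1K2/[H⁺]²) = 1 / (1 + 10^+2.25 + 10^+1.43)
   = 1 / (1 + 177.83 + 26.915) = 1/205.74 = 0.004860
[CO2*] = α₀ × DIC = 0.004860 × 2.00 = 0.00972 mmol/kg = 9.72 μmol/kg

[CO2*] = 9.72 μmol/kg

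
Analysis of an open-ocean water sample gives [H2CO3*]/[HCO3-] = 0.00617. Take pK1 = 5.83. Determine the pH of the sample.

pH = 8.04

From K1 = [H⁺][HCO3-]/[H2CO3*]:  pH = pK1 − log₁₀([H2CO3*]/[HCO3-])
log₁₀(0.00617) = -2.210
pH = 5.83 − (-2.210) = 8.04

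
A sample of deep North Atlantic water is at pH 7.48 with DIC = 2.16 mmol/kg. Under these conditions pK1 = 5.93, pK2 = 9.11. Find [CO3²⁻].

[CO3²⁻] = 0.0481 mmol/kg

α₂ = 1 / (1 + [H⁺]/K2 + [H⁺]²/(K1K2)) = 1 / (1 + 10^+1.63 + 10^+0.08)
   = 1 / (1 + 42.658 + 1.2023) = 1/44.860 = 0.02229
[CO3²⁻] = α₂ × DIC = 0.02229 × 2.16 = 0.0481 mmol/kg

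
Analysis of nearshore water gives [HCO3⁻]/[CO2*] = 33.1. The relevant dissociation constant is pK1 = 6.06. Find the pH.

pH = 7.58

From K1 = [H⁺][HCO3⁻]/[CO2*]:  pH = pK1 + log₁₀([HCO3⁻]/[CO2*])
log₁₀(33.1) = +1.520
pH = 6.06 + (+1.520) = 7.58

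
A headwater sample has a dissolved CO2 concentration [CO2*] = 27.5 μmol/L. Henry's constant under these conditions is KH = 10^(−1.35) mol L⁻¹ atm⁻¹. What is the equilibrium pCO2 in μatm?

pCO2 = 616 μatm

KH = 10^(−1.35) = 4.467×10^-2 mol L⁻¹ atm⁻¹
pCO2 = [CO2*]/KH = 27.5×10^-6 / 4.467×10^-2 = 6.16×10^-4 atm = 616 μatm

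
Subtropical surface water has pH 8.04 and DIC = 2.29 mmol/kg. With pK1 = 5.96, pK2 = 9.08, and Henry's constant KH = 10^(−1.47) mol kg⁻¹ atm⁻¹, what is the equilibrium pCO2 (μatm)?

pCO2 = 511 μatm

α₀ = 1 / (1 + K1/[H⁺] + K1K2/[H⁺]²) = 1 / (1 + 10^+2.08 + 10^+1.04)
   = 1 / (1 + 120.23 + 10.965) = 1/132.19 = 0.007565
[CO2*] = α₀ × DIC = 0.007565 × 2.29 = 0.01732 mmol/kg = 17.32 μmol/kg
pCO2 = [CO2*]/KH = 1.732×10^-5 / 3.388×10^-2 = 511 μatm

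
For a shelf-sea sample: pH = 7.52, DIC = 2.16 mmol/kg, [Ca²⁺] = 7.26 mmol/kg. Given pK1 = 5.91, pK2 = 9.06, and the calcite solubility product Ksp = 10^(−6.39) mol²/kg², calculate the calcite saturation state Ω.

α₂ = 1 / (1 + [H⁺]/K2 + [H⁺]²/(K1K2)) = 1 / (1 + 10^+1.54 + 10^-0.07)
   = 1 / (1 + 34.674 + 0.85114) = 1/36.525 = 0.02738
[CO3²⁻] = α₂ × DIC = 0.02738 × 2.16 = 0.05914 mmol/kg
Ksp = 10^(−6.39) = 4.074×10^-7
Ω = [Ca²⁺][CO3²⁻]/Ksp = (7.26×10^-3)(5.914×10^-5) / 4.074×10^-7 = 1.05

Ω = 1.05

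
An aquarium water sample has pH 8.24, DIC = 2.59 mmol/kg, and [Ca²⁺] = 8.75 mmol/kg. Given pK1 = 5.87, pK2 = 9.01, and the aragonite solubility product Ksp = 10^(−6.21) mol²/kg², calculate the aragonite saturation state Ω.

α₂ = 1 / (1 + [H⁺]/K2 + [H⁺]²/(K1K2)) = 1 / (1 + 10^+0.77 + 10^-1.60)
   = 1 / (1 + 5.8884 + 0.025119) = 1/6.9136 = 0.1446
[CO3²⁻] = α₂ × DIC = 0.1446 × 2.59 = 0.3746 mmol/kg
Ksp = 10^(−6.21) = 6.166×10^-7
Ω = [Ca²⁺][CO3²⁻]/Ksp = (8.75×10^-3)(3.746×10^-4) / 6.166×10^-7 = 5.32

Ω = 5.32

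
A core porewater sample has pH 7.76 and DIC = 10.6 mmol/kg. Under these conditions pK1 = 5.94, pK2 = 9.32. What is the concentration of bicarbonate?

[HCO3⁻] = 10.2 mmol/kg

α₁ = 1 / (1 + [H⁺]/K1 + K2/[H⁺]) = 1 / (1 + 10^-1.82 + 10^-1.56)
   = 1 / (1 + 0.015136 + 0.027542) = 1/1.0427 = 0.9591
[HCO3⁻] = α₁ × DIC = 0.9591 × 10.6 = 10.2 mmol/kg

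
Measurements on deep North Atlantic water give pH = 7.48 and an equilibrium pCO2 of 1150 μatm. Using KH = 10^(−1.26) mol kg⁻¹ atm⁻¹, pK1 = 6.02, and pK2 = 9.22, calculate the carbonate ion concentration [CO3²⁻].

[CO2*] = KH · pCO2 = 10^(−1.26) × 1150×10^-6 = 6.320×10^-5 mol/kg
α₀ = 1/(1 + K1/[H⁺] + K1K2/[H⁺]²) = 1/(1 + 10^+1.46 + 10^-0.28) = 0.03293
DIC = [CO2*]/α₀ = 6.320×10^-5 / 0.03293 = 1.919 mmol/kg
[CO3²⁻] = α₂·DIC; α₂ = 0.01728, so [CO3²⁻] = 0.01728 × 1.919 = 0.0332 mmol/kg

[CO3²⁻] = 0.0332 mmol/kg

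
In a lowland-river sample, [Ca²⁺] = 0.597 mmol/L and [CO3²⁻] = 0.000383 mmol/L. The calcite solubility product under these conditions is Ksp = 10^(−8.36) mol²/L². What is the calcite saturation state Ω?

Ω = 0.0524

Ksp = 10^(−8.36) = 4.365×10^-9
Ω = [Ca²⁺][CO3²⁻]/Ksp = (0.597×10^-3)(0.000383×10^-3) / 4.365×10^-9 = 0.0524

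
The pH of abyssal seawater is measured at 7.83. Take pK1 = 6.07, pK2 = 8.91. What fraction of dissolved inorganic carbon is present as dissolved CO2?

α₀ = 1 / (1 + K1/[H⁺] + K1K2/[H⁺]²) = 1 / (1 + 10^+1.76 + 10^+0.68)
   = 1 / (1 + 57.544 + 4.7863) = 1/63.330 = 0.01579

α₀ = 0.0158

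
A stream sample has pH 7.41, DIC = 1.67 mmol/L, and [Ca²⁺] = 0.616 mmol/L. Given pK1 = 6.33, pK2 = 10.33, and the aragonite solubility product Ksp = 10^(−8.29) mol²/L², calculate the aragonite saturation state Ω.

α₂ = 1 / (1 + [H⁺]/K2 + [H⁺]²/(K1K2)) = 1 / (1 + 10^+2.92 + 10^+1.84)
   = 1 / (1 + 831.76 + 69.183) = 1/901.95 = 0.001109
[CO3²⁻] = α₂ × DIC = 0.001109 × 1.67 = 0.001852 mmol/L = 1.852 μmol/L
Ksp = 10^(−8.29) = 5.129×10^-9
Ω = [Ca²⁺][CO3²⁻]/Ksp = (0.616×10^-3)(1.852×10^-6) / 5.129×10^-9 = 0.222

Ω = 0.222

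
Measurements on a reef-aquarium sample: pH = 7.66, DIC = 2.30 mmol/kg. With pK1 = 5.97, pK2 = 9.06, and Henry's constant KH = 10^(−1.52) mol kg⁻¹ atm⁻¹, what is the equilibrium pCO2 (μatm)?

α₀ = 1 / (1 + K1/[H⁺] + K1K2/[H⁺]²) = 1 / (1 + 10^+1.69 + 10^+0.29)
   = 1 / (1 + 48.978 + 1.9498) = 1/51.928 = 0.01926
[CO2*] = α₀ × DIC = 0.01926 × 2.30 = 0.04429 mmol/kg
pCO2 = [CO2*]/KH = 4.429×10^-5 / 3.020×10^-2 = 1470 μatm

pCO2 = 1470 μatm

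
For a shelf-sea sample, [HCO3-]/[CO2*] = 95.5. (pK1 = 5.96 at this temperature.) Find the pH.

pH = 7.94

From K1 = [H⁺][HCO3-]/[CO2*]:  pH = pK1 + log₁₀([HCO3-]/[CO2*])
log₁₀(95.5) = +1.980
pH = 5.96 + (+1.980) = 7.94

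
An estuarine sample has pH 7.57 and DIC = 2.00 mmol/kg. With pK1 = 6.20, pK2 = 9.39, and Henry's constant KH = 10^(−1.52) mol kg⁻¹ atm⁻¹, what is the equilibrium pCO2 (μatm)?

α₀ = 1 / (1 + K1/[H⁺] + K1K2/[H⁺]²) = 1 / (1 + 10^+1.37 + 10^-0.45)
   = 1 / (1 + 23.442 + 0.35481) = 1/24.797 = 0.04033
[CO2*] = α₀ × DIC = 0.04033 × 2.00 = 0.08065 mmol/kg
pCO2 = [CO2*]/KH = 8.065×10^-5 / 3.020×10^-2 = 2670 μatm

pCO2 = 2670 μatm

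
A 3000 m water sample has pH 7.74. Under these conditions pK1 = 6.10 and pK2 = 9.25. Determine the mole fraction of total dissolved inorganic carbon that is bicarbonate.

α₁ = 0.949

α₁ = 1 / (1 + [H⁺]/K1 + K2/[H⁺]) = 1 / (1 + 10^-1.64 + 10^-1.51)
   = 1 / (1 + 0.022909 + 0.030903) = 1/1.0538 = 0.9489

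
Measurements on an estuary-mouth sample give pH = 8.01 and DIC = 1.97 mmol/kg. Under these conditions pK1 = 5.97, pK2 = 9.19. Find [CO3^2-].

α₂ = 1 / (1 + [H⁺]/K2 + [H⁺]²/(K1K2)) = 1 / (1 + 10^+1.18 + 10^-0.86)
   = 1 / (1 + 15.136 + 0.13804) = 1/16.274 = 0.06145
[CO3²⁻] = α₂ × DIC = 0.06145 × 1.97 = 0.121 mmol/kg

[CO3²⁻] = 0.121 mmol/kg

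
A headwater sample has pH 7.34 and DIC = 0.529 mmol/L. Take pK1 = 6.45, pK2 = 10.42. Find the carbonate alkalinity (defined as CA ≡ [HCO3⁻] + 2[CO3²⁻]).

CA = 0.469 mmol/L

CA = [HCO3⁻] + 2[CO3²⁻] = (α₁ + 2α₂)·DIC
At pH 7.34: [H⁺]/K1 = 10^-0.89 = 0.12882, K2/[H⁺] = 10^-3.08 = 0.00083176
α₁ = 1/(1 + 0.12882 + 0.00083176) = 1/1.1297 = 0.8852; α₂ = α₁·K2/[H⁺] = 0.0007363
α₁ + 2α₂ = 0.8867
CA = 0.8867 × 0.529 = 0.469 mmol/L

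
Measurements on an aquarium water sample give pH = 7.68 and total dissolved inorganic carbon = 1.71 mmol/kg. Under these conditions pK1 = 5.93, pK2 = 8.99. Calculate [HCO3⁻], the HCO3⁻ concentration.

α₁ = 1 / (1 + [H⁺]/K1 + K2/[H⁺]) = 1 / (1 + 10^-1.75 + 10^-1.31)
   = 1 / (1 + 0.017783 + 0.048978) = 1/1.0668 = 0.9374
[HCO3⁻] = α₁ × DIC = 0.9374 × 1.71 = 1.60 mmol/kg

[HCO3⁻] = 1.60 mmol/kg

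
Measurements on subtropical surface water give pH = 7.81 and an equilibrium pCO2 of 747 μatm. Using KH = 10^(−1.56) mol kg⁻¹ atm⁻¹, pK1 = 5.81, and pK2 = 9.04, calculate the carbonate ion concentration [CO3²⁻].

[CO3²⁻] = 0.121 mmol/kg

[CO2*] = KH · pCO2 = 10^(−1.56) × 747×10^-6 = 2.057×10^-5 mol/kg
α₀ = 1/(1 + K1/[H⁺] + K1K2/[H⁺]²) = 1/(1 + 10^+2.00 + 10^+0.77) = 0.009356
DIC = [CO2*]/α₀ = 2.057×10^-5 / 0.009356 = 2.199 mmol/kg
[CO3²⁻] = α₂·DIC; α₂ = 0.05509, so [CO3²⁻] = 0.05509 × 2.199 = 0.121 mmol/kg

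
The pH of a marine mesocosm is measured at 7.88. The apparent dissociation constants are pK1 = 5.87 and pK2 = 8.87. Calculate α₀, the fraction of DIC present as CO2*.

α₀ = 0.00879

α₀ = 1 / (1 + K1/[H⁺] + K1K2/[H⁺]²) = 1 / (1 + 10^+2.01 + 10^+1.02)
   = 1 / (1 + 102.33 + 10.471) = 1/113.80 = 0.008787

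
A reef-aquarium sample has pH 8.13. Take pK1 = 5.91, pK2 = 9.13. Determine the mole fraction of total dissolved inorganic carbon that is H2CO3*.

α₀ = 1 / (1 + K1/[H⁺] + K1K2/[H⁺]²) = 1 / (1 + 10^+2.22 + 10^+1.22)
   = 1 / (1 + 165.96 + 16.596) = 1/183.55 = 0.005448

α₀ = 0.00545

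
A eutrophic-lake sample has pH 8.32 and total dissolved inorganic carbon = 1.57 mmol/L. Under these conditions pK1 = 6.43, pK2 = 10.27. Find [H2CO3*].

[CO2*] = 19.7 μmol/L

α₀ = 1 / (1 + K1/[H⁺] + K1K2/[H⁺]²) = 1 / (1 + 10^+1.89 + 10^-0.06)
   = 1 / (1 + 77.625 + 0.87096) = 1/79.496 = 0.01258
[CO2*] = α₀ × DIC = 0.01258 × 1.57 = 0.0197 mmol/L = 19.7 μmol/L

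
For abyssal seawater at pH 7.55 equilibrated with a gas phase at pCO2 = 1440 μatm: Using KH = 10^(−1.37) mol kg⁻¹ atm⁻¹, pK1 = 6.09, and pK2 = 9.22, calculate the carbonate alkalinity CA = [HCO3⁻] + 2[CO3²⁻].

CA = 1.85 mmol/kg

[CO2*] = KH · pCO2 = 10^(−1.37) × 1440×10^-6 = 6.143×10^-5 mol/kg
α₀ = 1/(1 + K1/[H⁺] + K1K2/[H⁺]²) = 1/(1 + 10^+1.46 + 10^-0.21) = 0.03283
DIC = [CO2*]/α₀ = 6.143×10^-5 / 0.03283 = 1.871 mmol/kg
CA = (α₁ + 2α₂)·DIC = (0.9469 + 2×0.02024) × 1.871 = 1.85 mmol/kg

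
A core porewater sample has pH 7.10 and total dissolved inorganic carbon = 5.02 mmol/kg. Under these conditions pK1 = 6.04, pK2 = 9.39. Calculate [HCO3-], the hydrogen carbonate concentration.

[HCO3⁻] = 4.60 mmol/kg

α₁ = 1 / (1 + [H⁺]/K1 + K2/[H⁺]) = 1 / (1 + 10^-1.06 + 10^-2.29)
   = 1 / (1 + 0.087096 + 0.0051286) = 1/1.0922 = 0.9156
[HCO3⁻] = α₁ × DIC = 0.9156 × 5.02 = 4.60 mmol/kg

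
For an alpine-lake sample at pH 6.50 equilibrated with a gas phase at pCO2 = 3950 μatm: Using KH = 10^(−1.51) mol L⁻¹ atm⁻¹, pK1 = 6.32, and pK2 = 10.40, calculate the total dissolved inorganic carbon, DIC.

[CO2*] = KH · pCO2 = 10^(−1.51) × 3950×10^-6 = 1.221×10^-4 mol/L
α₀ = 1/(1 + K1/[H⁺] + K1K2/[H⁺]²) = 1/(1 + 10^+0.18 + 10^-3.72) = 0.3978
DIC = [CO2*]/α₀ = 1.221×10^-4 / 0.3978 = 0.307 mmol/L

DIC = 0.307 mmol/L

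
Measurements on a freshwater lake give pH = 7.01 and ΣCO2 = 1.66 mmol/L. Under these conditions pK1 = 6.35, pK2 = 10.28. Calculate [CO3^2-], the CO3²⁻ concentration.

α₂ = 1 / (1 + [H⁺]/K2 + [H⁺]²/(K1K2)) = 1 / (1 + 10^+3.27 + 10^+2.61)
   = 1 / (1 + 1862.1 + 407.38) = 1/2270.5 = 0.0004404
[CO3²⁻] = α₂ × DIC = 0.0004404 × 1.66 = 0.000731 mmol/L = 0.731 μmol/L

[CO3²⁻] = 0.731 μmol/L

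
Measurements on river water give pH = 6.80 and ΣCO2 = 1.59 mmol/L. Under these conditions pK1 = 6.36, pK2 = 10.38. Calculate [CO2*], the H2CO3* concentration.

α₀ = 1 / (1 + K1/[H⁺] + K1K2/[H⁺]²) = 1 / (1 + 10^+0.44 + 10^-3.14)
   = 1 / (1 + 2.7542 + 0.00072444) = 1/3.7550 = 0.2663
[CO2*] = α₀ × DIC = 0.2663 × 1.59 = 0.423 mmol/L

[CO2*] = 0.423 mmol/L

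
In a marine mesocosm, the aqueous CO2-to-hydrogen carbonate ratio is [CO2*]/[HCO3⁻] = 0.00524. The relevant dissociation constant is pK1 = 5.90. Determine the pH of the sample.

pH = 8.18

From K1 = [H⁺][HCO3⁻]/[CO2*]:  pH = pK1 − log₁₀([CO2*]/[HCO3⁻])
log₁₀(0.00524) = -2.281
pH = 5.90 − (-2.281) = 8.18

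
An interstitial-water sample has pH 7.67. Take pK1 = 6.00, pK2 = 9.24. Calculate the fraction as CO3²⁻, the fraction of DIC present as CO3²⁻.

α₂ = 0.0257

α₂ = 1 / (1 + [H⁺]/K2 + [H⁺]²/(K1K2)) = 1 / (1 + 10^+1.57 + 10^-0.10)
   = 1 / (1 + 37.154 + 0.79433) = 1/38.948 = 0.02568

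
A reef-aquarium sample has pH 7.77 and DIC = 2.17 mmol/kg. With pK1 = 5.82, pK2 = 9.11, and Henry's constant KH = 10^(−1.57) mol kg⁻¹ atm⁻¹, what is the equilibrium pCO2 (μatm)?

α₀ = 1 / (1 + K1/[H⁺] + K1K2/[H⁺]²) = 1 / (1 + 10^+1.95 + 10^+0.61)
   = 1 / (1 + 89.125 + 4.0738) = 1/94.199 = 0.01062
[CO2*] = α₀ × DIC = 0.01062 × 2.17 = 0.02304 mmol/kg
pCO2 = [CO2*]/KH = 2.304×10^-5 / 2.692×10^-2 = 856 μatm

pCO2 = 856 μatm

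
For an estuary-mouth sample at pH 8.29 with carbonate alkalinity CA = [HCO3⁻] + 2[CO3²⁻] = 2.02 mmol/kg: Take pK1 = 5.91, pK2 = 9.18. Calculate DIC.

DIC = 1.82 mmol/kg

CA = [HCO3⁻] + 2[CO3²⁻] = (α₁ + 2α₂)·DIC
At pH 8.29: [H⁺]/K1 = 10^-2.38 = 0.0041687, K2/[H⁺] = 10^-0.89 = 0.12882
α₁ = 1/(1 + 0.0041687 + 0.12882) = 1/1.1330 = 0.8826; α₂ = α₁·K2/[H⁺] = 0.1137
α₁ + 2α₂ = 1.1100
DIC = CA / (α₁ + 2α₂) = 2.02 / 1.1100 = 1.82 mmol/kg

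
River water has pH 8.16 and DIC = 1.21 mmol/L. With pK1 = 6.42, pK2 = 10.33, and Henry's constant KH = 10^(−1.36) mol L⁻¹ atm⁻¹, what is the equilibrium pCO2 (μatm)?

α₀ = 1 / (1 + K1/[H⁺] + K1K2/[H⁺]²) = 1 / (1 + 10^+1.74 + 10^-0.43)
   = 1 / (1 + 54.954 + 0.37154) = 1/56.326 = 0.01775
[CO2*] = α₀ × DIC = 0.01775 × 1.21 = 0.02148 mmol/L
pCO2 = [CO2*]/KH = 2.148×10^-5 / 4.365×10^-2 = 492 μatm

pCO2 = 492 μatm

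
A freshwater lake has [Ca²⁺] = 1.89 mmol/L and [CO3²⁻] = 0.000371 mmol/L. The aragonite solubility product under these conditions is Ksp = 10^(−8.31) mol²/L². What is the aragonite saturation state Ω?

Ksp = 10^(−8.31) = 4.898×10^-9
Ω = [Ca²⁺][CO3²⁻]/Ksp = (1.89×10^-3)(0.000371×10^-3) / 4.898×10^-9 = 0.143

Ω = 0.143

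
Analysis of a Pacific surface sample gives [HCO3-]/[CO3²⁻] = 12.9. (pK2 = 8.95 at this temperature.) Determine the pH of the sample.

From K2 = [H⁺][CO3²⁻]/[HCO3-]:  pH = pK2 − log₁₀([HCO3-]/[CO3²⁻])
log₁₀(12.9) = +1.111
pH = 8.95 − (+1.111) = 7.84

pH = 7.84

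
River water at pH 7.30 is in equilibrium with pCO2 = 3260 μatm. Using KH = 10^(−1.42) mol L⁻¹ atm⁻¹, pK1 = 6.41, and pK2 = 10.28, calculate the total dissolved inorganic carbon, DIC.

[CO2*] = KH · pCO2 = 10^(−1.42) × 3260×10^-6 = 1.239×10^-4 mol/L
α₀ = 1/(1 + K1/[H⁺] + K1K2/[H⁺]²) = 1/(1 + 10^+0.89 + 10^-2.09) = 0.1140
DIC = [CO2*]/α₀ = 1.239×10^-4 / 0.1140 = 1.09 mmol/L

DIC = 1.09 mmol/L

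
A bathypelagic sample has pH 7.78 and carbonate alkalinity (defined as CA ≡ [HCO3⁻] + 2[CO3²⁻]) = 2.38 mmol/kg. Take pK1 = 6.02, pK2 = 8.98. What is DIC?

DIC = 2.28 mmol/kg

CA = [HCO3⁻] + 2[CO3²⁻] = (α₁ + 2α₂)·DIC
At pH 7.78: [H⁺]/K1 = 10^-1.76 = 0.017378, K2/[H⁺] = 10^-1.20 = 0.063096
α₁ = 1/(1 + 0.017378 + 0.063096) = 1/1.0805 = 0.9255; α₂ = α₁·K2/[H⁺] = 0.05840
α₁ + 2α₂ = 1.0423
DIC = CA / (α₁ + 2α₂) = 2.38 / 1.0423 = 2.28 mmol/kg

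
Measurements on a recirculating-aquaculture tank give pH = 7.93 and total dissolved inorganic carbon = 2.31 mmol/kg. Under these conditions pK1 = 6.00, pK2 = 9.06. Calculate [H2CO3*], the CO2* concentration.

[CO2*] = 0.0250 mmol/kg

α₀ = 1 / (1 + K1/[H⁺] + K1K2/[H⁺]²) = 1 / (1 + 10^+1.93 + 10^+0.80)
   = 1 / (1 + 85.114 + 6.3096) = 1/92.423 = 0.01082
[CO2*] = α₀ × DIC = 0.01082 × 2.31 = 0.0250 mmol/kg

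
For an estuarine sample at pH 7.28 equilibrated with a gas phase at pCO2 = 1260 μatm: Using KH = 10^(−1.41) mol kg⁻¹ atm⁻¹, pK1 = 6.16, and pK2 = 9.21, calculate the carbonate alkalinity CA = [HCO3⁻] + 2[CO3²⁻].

[CO2*] = KH · pCO2 = 10^(−1.41) × 1260×10^-6 = 4.902×10^-5 mol/kg
α₀ = 1/(1 + K1/[H⁺] + K1K2/[H⁺]²) = 1/(1 + 10^+1.12 + 10^-0.81) = 0.06975
DIC = [CO2*]/α₀ = 4.902×10^-5 / 0.06975 = 0.7028 mmol/kg
CA = (α₁ + 2α₂)·DIC = (0.9194 + 2×0.01080) × 0.7028 = 0.661 mmol/kg

CA = 0.661 mmol/kg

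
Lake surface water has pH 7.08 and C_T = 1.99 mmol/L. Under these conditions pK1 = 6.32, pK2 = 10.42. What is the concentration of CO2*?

α₀ = 1 / (1 + K1/[H⁺] + K1K2/[H⁺]²) = 1 / (1 + 10^+0.76 + 10^-2.58)
   = 1 / (1 + 5.7544 + 0.0026303) = 1/6.7570 = 0.1480
[CO2*] = α₀ × DIC = 0.1480 × 1.99 = 0.295 mmol/L

[CO2*] = 0.295 mmol/L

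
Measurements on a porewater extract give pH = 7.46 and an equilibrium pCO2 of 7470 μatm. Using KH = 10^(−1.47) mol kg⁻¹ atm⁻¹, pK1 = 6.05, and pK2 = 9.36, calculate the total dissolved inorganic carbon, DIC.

[CO2*] = KH · pCO2 = 10^(−1.47) × 7470×10^-6 = 2.531×10^-4 mol/kg
α₀ = 1/(1 + K1/[H⁺] + K1K2/[H⁺]²) = 1/(1 + 10^+1.41 + 10^-0.49) = 0.03700
DIC = [CO2*]/α₀ = 2.531×10^-4 / 0.03700 = 6.84 mmol/kg

DIC = 6.84 mmol/kg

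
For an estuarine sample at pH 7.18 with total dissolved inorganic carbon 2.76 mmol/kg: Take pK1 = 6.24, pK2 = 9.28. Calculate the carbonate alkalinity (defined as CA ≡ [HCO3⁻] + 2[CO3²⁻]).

CA = 2.50 mmol/kg

CA = [HCO3⁻] + 2[CO3²⁻] = (α₁ + 2α₂)·DIC
At pH 7.18: [H⁺]/K1 = 10^-0.94 = 0.11482, K2/[H⁺] = 10^-2.10 = 0.0079433
α₁ = 1/(1 + 0.11482 + 0.0079433) = 1/1.1228 = 0.8907; α₂ = α₁·K2/[H⁺] = 0.007075
α₁ + 2α₂ = 0.9048
CA = 0.9048 × 2.76 = 2.50 mmol/kg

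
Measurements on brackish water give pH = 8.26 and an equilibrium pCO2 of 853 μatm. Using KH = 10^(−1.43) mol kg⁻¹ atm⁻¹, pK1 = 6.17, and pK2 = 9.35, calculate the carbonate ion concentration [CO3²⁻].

[CO3²⁻] = 0.317 mmol/kg

[CO2*] = KH · pCO2 = 10^(−1.43) × 853×10^-6 = 3.169×10^-5 mol/kg
α₀ = 1/(1 + K1/[H⁺] + K1K2/[H⁺]²) = 1/(1 + 10^+2.09 + 10^+1.00) = 0.007461
DIC = [CO2*]/α₀ = 3.169×10^-5 / 0.007461 = 4.248 mmol/kg
[CO3²⁻] = α₂·DIC; α₂ = 0.07461, so [CO3²⁻] = 0.07461 × 4.248 = 0.317 mmol/kg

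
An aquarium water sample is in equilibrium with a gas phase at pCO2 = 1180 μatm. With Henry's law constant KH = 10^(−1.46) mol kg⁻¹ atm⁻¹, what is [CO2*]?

[CO2*] = 40.9 μmol/kg

KH = 10^(−1.46) = 3.467×10^-2 mol kg⁻¹ atm⁻¹
[CO2*] = KH · pCO2 = 3.467×10^-2 × 1180×10^-6 atm = 4.09×10^-5 mol/kg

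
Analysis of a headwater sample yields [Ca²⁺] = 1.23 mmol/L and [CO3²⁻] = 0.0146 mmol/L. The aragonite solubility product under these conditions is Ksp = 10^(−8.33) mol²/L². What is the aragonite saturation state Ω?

Ω = 3.84

Ksp = 10^(−8.33) = 4.677×10^-9
Ω = [Ca²⁺][CO3²⁻]/Ksp = (1.23×10^-3)(0.0146×10^-3) / 4.677×10^-9 = 3.84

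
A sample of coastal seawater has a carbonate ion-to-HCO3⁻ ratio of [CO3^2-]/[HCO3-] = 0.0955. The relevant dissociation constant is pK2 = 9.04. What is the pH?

From K2 = [H⁺][CO3^2-]/[HCO3-]:  pH = pK2 + log₁₀([CO3^2-]/[HCO3-])
log₁₀(0.0955) = -1.020
pH = 9.04 + (-1.020) = 8.02

pH = 8.02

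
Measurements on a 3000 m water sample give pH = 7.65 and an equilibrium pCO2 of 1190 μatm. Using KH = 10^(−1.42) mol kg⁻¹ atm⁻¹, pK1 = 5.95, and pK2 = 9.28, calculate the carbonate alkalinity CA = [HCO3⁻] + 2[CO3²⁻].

[CO2*] = KH · pCO2 = 10^(−1.42) × 1190×10^-6 = 4.524×10^-5 mol/kg
α₀ = 1/(1 + K1/[H⁺] + K1K2/[H⁺]²) = 1/(1 + 10^+1.70 + 10^+0.07) = 0.01912
DIC = [CO2*]/α₀ = 4.524×10^-5 / 0.01912 = 2.366 mmol/kg
CA = (α₁ + 2α₂)·DIC = (0.9584 + 2×0.02247) × 2.366 = 2.37 mmol/kg

CA = 2.37 mmol/kg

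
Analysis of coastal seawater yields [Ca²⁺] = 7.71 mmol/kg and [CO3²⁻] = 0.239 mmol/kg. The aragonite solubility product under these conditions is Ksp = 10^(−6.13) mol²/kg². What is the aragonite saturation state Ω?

Ω = 2.49

Ksp = 10^(−6.13) = 7.413×10^-7
Ω = [Ca²⁺][CO3²⁻]/Ksp = (7.71×10^-3)(0.239×10^-3) / 7.413×10^-7 = 2.49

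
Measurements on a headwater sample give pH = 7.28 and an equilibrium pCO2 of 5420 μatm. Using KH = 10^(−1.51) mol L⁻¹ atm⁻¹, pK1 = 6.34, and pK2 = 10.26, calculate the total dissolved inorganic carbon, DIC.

DIC = 1.63 mmol/L

[CO2*] = KH · pCO2 = 10^(−1.51) × 5420×10^-6 = 1.675×10^-4 mol/L
α₀ = 1/(1 + K1/[H⁺] + K1K2/[H⁺]²) = 1/(1 + 10^+0.94 + 10^-2.04) = 0.1029
DIC = [CO2*]/α₀ = 1.675×10^-4 / 0.1029 = 1.63 mmol/L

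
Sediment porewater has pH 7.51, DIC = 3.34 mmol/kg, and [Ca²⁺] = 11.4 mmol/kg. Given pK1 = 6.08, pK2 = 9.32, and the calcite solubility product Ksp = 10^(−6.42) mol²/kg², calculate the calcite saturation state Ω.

α₂ = 1 / (1 + [H⁺]/K2 + [H⁺]²/(K1K2)) = 1 / (1 + 10^+1.81 + 10^+0.38)
   = 1 / (1 + 64.565 + 2.3988) = 1/67.964 = 0.01471
[CO3²⁻] = α₂ × DIC = 0.01471 × 3.34 = 0.04914 mmol/kg
Ksp = 10^(−6.42) = 3.802×10^-7
Ω = [Ca²⁺][CO3²⁻]/Ksp = (11.4×10^-3)(4.914×10^-5) / 3.802×10^-7 = 1.47

Ω = 1.47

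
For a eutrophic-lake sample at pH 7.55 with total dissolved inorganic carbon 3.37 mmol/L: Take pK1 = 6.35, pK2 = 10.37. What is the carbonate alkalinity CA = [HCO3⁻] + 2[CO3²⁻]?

CA = [HCO3⁻] + 2[CO3²⁻] = (α₁ + 2α₂)·DIC
At pH 7.55: [H⁺]/K1 = 10^-1.20 = 0.063096, K2/[H⁺] = 10^-2.82 = 0.0015136
α₁ = 1/(1 + 0.063096 + 0.0015136) = 1/1.0646 = 0.9393; α₂ = α₁·K2/[H⁺] = 0.001422
α₁ + 2α₂ = 0.9422
CA = 0.9422 × 3.37 = 3.18 mmol/L

CA = 3.18 mmol/L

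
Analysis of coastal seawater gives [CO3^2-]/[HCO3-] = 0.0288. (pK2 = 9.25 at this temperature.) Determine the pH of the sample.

pH = 7.71

From K2 = [H⁺][CO3^2-]/[HCO3-]:  pH = pK2 + log₁₀([CO3^2-]/[HCO3-])
log₁₀(0.0288) = -1.541
pH = 9.25 + (-1.541) = 7.71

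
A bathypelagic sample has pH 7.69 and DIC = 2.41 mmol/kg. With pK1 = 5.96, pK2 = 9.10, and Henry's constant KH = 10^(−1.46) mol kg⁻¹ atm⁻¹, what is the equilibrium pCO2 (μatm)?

pCO2 = 1220 μatm

α₀ = 1 / (1 + K1/[H⁺] + K1K2/[H⁺]²) = 1 / (1 + 10^+1.73 + 10^+0.32)
   = 1 / (1 + 53.703 + 2.0893) = 1/56.792 = 0.01761
[CO2*] = α₀ × DIC = 0.01761 × 2.41 = 0.04244 mmol/kg
pCO2 = [CO2*]/KH = 4.244×10^-5 / 3.467×10^-2 = 1220 μatm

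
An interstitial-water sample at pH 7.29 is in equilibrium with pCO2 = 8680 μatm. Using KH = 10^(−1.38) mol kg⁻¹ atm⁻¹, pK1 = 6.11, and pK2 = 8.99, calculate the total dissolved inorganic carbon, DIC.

DIC = 5.95 mmol/kg

[CO2*] = KH · pCO2 = 10^(−1.38) × 8680×10^-6 = 3.618×10^-4 mol/kg
α₀ = 1/(1 + K1/[H⁺] + K1K2/[H⁺]²) = 1/(1 + 10^+1.18 + 10^-0.52) = 0.06084
DIC = [CO2*]/α₀ = 3.618×10^-4 / 0.06084 = 5.95 mmol/kg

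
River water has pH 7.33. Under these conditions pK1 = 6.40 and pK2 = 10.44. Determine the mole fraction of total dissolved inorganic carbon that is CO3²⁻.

α₂ = 1 / (1 + [H⁺]/K2 + [H⁺]²/(K1K2)) = 1 / (1 + 10^+3.11 + 10^+2.18)
   = 1 / (1 + 1288.2 + 151.36) = 1/1440.6 = 0.0006942

α₂ = 0.000694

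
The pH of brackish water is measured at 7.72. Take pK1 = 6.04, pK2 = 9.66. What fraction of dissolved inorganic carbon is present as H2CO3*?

α₀ = 0.0202

α₀ = 1 / (1 + K1/[H⁺] + K1K2/[H⁺]²) = 1 / (1 + 10^+1.68 + 10^-0.26)
   = 1 / (1 + 47.863 + 0.54954) = 1/49.413 = 0.02024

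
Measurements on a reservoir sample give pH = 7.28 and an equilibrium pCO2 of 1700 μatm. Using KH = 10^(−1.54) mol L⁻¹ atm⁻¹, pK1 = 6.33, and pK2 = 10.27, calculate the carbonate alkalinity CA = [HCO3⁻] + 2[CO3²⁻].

[CO2*] = KH · pCO2 = 10^(−1.54) × 1700×10^-6 = 4.903×10^-5 mol/L
α₀ = 1/(1 + K1/[H⁺] + K1K2/[H⁺]²) = 1/(1 + 10^+0.95 + 10^-2.04) = 0.1008
DIC = [CO2*]/α₀ = 4.903×10^-5 / 0.1008 = 0.4864 mmol/L
CA = (α₁ + 2α₂)·DIC = (0.8983 + 2×0.0009192) × 0.4864 = 0.438 mmol/L

CA = 0.438 mmol/L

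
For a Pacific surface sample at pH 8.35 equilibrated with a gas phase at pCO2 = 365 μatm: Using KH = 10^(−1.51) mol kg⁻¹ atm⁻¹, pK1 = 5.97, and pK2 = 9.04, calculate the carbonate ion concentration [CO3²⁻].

[CO2*] = KH · pCO2 = 10^(−1.51) × 365×10^-6 = 1.128×10^-5 mol/kg
α₀ = 1/(1 + K1/[H⁺] + K1K2/[H⁺]²) = 1/(1 + 10^+2.38 + 10^+1.69) = 0.003450
DIC = [CO2*]/α₀ = 1.128×10^-5 / 0.003450 = 3.270 mmol/kg
[CO3²⁻] = α₂·DIC; α₂ = 0.1690, so [CO3²⁻] = 0.1690 × 3.270 = 0.552 mmol/kg

[CO3²⁻] = 0.552 mmol/kg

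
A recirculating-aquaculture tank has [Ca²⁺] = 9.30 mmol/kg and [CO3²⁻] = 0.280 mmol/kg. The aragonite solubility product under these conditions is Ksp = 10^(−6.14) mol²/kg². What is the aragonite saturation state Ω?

Ksp = 10^(−6.14) = 7.244×10^-7
Ω = [Ca²⁺][CO3²⁻]/Ksp = (9.30×10^-3)(0.280×10^-3) / 7.244×10^-7 = 3.59

Ω = 3.59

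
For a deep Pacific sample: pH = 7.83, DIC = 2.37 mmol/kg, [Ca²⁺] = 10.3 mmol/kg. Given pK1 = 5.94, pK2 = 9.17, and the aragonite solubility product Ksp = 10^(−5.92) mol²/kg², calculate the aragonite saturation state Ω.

α₂ = 1 / (1 + [H⁺]/K2 + [H⁺]²/(K1K2)) = 1 / (1 + 10^+1.34 + 10^-0.55)
   = 1 / (1 + 21.878 + 0.28184) = 1/23.159 = 0.04318
[CO3²⁻] = α₂ × DIC = 0.04318 × 2.37 = 0.1023 mmol/kg
Ksp = 10^(−5.92) = 1.202×10^-6
Ω = [Ca²⁺][CO3²⁻]/Ksp = (10.3×10^-3)(1.023×10^-4) / 1.202×10^-6 = 0.877

Ω = 0.877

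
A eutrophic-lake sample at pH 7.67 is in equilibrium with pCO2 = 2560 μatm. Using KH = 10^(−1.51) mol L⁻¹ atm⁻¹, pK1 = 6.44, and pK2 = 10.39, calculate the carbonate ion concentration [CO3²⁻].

[CO2*] = KH · pCO2 = 10^(−1.51) × 2560×10^-6 = 7.911×10^-5 mol/L
α₀ = 1/(1 + K1/[H⁺] + K1K2/[H⁺]²) = 1/(1 + 10^+1.23 + 10^-1.49) = 0.05551
DIC = [CO2*]/α₀ = 7.911×10^-5 / 0.05551 = 1.425 mmol/L
[CO3²⁻] = α₂·DIC; α₂ = 0.001796, so [CO3²⁻] = 0.001796 × 1.425 = 0.00256 mmol/L = 2.56 μmol/L

[CO3²⁻] = 2.56 μmol/L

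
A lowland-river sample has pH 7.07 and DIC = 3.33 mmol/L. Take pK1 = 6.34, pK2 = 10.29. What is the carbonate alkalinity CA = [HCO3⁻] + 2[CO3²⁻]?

CA = 2.81 mmol/L

CA = [HCO3⁻] + 2[CO3²⁻] = (α₁ + 2α₂)·DIC
At pH 7.07: [H⁺]/K1 = 10^-0.73 = 0.18621, K2/[H⁺] = 10^-3.22 = 0.00060256
α₁ = 1/(1 + 0.18621 + 0.00060256) = 1/1.1868 = 0.8426; α₂ = α₁·K2/[H⁺] = 0.0005077
α₁ + 2α₂ = 0.8436
CA = 0.8436 × 3.33 = 2.81 mmol/L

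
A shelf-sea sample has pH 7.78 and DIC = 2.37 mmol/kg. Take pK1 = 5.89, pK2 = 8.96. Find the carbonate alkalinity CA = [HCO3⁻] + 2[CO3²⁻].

CA = 2.49 mmol/kg

CA = [HCO3⁻] + 2[CO3²⁻] = (α₁ + 2α₂)·DIC
At pH 7.78: [H⁺]/K1 = 10^-1.89 = 0.012882, K2/[H⁺] = 10^-1.18 = 0.066069
α₁ = 1/(1 + 0.012882 + 0.066069) = 1/1.0790 = 0.9268; α₂ = α₁·K2/[H⁺] = 0.06123
α₁ + 2α₂ = 1.0493
CA = 1.0493 × 2.37 = 2.49 mmol/kg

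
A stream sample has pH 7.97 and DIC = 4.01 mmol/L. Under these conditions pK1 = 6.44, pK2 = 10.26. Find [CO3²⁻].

α₂ = 1 / (1 + [H⁺]/K2 + [H⁺]²/(K1K2)) = 1 / (1 + 10^+2.29 + 10^+0.76)
   = 1 / (1 + 194.98 + 5.7544) = 1/201.74 = 0.004957
[CO3²⁻] = α₂ × DIC = 0.004957 × 4.01 = 0.0199 mmol/L = 19.9 μmol/L

[CO3²⁻] = 19.9 μmol/L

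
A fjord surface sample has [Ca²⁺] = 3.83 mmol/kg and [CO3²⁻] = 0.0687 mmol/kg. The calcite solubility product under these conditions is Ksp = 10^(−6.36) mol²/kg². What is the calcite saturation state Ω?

Ω = 0.603

Ksp = 10^(−6.36) = 4.365×10^-7
Ω = [Ca²⁺][CO3²⁻]/Ksp = (3.83×10^-3)(0.0687×10^-3) / 4.365×10^-7 = 0.603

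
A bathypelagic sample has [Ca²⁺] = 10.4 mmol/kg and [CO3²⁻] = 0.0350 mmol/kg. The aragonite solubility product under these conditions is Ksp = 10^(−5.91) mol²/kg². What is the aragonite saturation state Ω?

Ksp = 10^(−5.91) = 1.230×10^-6
Ω = [Ca²⁺][CO3²⁻]/Ksp = (10.4×10^-3)(0.0350×10^-3) / 1.230×10^-6 = 0.296

Ω = 0.296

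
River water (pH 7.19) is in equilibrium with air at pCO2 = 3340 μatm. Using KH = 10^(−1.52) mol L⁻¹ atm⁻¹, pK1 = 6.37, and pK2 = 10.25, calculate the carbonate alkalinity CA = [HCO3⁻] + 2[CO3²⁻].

CA = 0.668 mmol/L

[CO2*] = KH · pCO2 = 10^(−1.52) × 3340×10^-6 = 1.009×10^-4 mol/L
α₀ = 1/(1 + K1/[H⁺] + K1K2/[H⁺]²) = 1/(1 + 10^+0.82 + 10^-2.24) = 0.1314
DIC = [CO2*]/α₀ = 1.009×10^-4 / 0.1314 = 0.7679 mmol/L
CA = (α₁ + 2α₂)·DIC = (0.8679 + 2×0.0007559) × 0.7679 = 0.668 mmol/L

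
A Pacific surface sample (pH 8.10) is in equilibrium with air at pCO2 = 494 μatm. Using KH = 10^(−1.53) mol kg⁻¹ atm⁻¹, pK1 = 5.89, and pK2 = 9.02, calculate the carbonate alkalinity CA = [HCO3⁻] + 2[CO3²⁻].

[CO2*] = KH · pCO2 = 10^(−1.53) × 494×10^-6 = 1.458×10^-5 mol/kg
α₀ = 1/(1 + K1/[H⁺] + K1K2/[H⁺]²) = 1/(1 + 10^+2.21 + 10^+1.29) = 0.005474
DIC = [CO2*]/α₀ = 1.458×10^-5 / 0.005474 = 2.663 mmol/kg
CA = (α₁ + 2α₂)·DIC = (0.8878 + 2×0.1067) × 2.663 = 2.93 mmol/kg

CA = 2.93 mmol/kg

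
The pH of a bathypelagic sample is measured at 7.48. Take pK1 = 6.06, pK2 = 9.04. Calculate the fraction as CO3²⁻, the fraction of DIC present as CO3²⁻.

α₂ = 0.0258

α₂ = 1 / (1 + [H⁺]/K2 + [H⁺]²/(K1K2)) = 1 / (1 + 10^+1.56 + 10^+0.14)
   = 1 / (1 + 36.308 + 1.3804) = 1/38.688 = 0.02585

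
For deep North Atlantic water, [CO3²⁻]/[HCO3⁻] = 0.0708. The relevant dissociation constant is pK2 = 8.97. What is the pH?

pH = 7.82

From K2 = [H⁺][CO3²⁻]/[HCO3⁻]:  pH = pK2 + log₁₀([CO3²⁻]/[HCO3⁻])
log₁₀(0.0708) = -1.150
pH = 8.97 + (-1.150) = 7.82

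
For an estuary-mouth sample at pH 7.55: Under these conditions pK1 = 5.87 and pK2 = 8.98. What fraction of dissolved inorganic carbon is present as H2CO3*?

α₀ = 0.0197

α₀ = 1 / (1 + K1/[H⁺] + K1K2/[H⁺]²) = 1 / (1 + 10^+1.68 + 10^+0.25)
   = 1 / (1 + 47.863 + 1.7783) = 1/50.641 = 0.01975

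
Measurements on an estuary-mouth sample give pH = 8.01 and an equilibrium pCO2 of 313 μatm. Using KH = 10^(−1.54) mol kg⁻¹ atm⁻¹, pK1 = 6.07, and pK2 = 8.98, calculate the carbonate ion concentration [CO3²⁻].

[CO2*] = KH · pCO2 = 10^(−1.54) × 313×10^-6 = 9.027×10^-6 mol/kg
α₀ = 1/(1 + K1/[H⁺] + K1K2/[H⁺]²) = 1/(1 + 10^+1.94 + 10^+0.97) = 0.01026
DIC = [CO2*]/α₀ = 9.027×10^-6 / 0.01026 = 0.8795 mmol/kg
[CO3²⁻] = α₂·DIC; α₂ = 0.09579, so [CO3²⁻] = 0.09579 × 0.8795 = 0.0842 mmol/kg

[CO3²⁻] = 0.0842 mmol/kg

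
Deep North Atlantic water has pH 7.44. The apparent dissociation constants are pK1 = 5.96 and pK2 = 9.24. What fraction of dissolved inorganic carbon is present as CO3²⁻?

α₂ = 0.0151

α₂ = 1 / (1 + [H⁺]/K2 + [H⁺]²/(K1K2)) = 1 / (1 + 10^+1.80 + 10^+0.32)
   = 1 / (1 + 63.096 + 2.0893) = 1/66.185 = 0.01511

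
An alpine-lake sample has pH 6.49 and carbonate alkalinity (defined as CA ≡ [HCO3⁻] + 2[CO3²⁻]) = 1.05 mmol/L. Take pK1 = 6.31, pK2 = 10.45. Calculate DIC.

CA = [HCO3⁻] + 2[CO3²⁻] = (α₁ + 2α₂)·DIC
At pH 6.49: [H⁺]/K1 = 10^-0.18 = 0.66069, K2/[H⁺] = 10^-3.96 = 0.00010965
α₁ = 1/(1 + 0.66069 + 0.00010965) = 1/1.6608 = 0.6021; α₂ = α₁·K2/[H⁺] = 6.602×10^-5
α₁ + 2α₂ = 0.6023
DIC = CA / (α₁ + 2α₂) = 1.05 / 0.6023 = 1.74 mmol/L

DIC = 1.74 mmol/L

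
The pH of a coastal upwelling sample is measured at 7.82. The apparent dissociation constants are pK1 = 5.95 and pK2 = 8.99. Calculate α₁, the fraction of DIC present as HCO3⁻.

α₁ = 1 / (1 + [H⁺]/K1 + K2/[H⁺]) = 1 / (1 + 10^-1.87 + 10^-1.17)
   = 1 / (1 + 0.013490 + 0.067608) = 1/1.0811 = 0.9250

α₁ = 0.925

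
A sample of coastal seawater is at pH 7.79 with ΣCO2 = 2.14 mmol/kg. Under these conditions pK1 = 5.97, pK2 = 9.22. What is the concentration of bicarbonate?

α₁ = 1 / (1 + [H⁺]/K1 + K2/[H⁺]) = 1 / (1 + 10^-1.82 + 10^-1.43)
   = 1 / (1 + 0.015136 + 0.037154) = 1/1.0523 = 0.9503
[HCO3⁻] = α₁ × DIC = 0.9503 × 2.14 = 2.03 mmol/kg

[HCO3⁻] = 2.03 mmol/kg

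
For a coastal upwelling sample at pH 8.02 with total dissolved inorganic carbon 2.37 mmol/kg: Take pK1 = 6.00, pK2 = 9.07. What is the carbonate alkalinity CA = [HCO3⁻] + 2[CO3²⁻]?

CA = 2.54 mmol/kg

CA = [HCO3⁻] + 2[CO3²⁻] = (α₁ + 2α₂)·DIC
At pH 8.02: [H⁺]/K1 = 10^-2.02 = 0.0095499, K2/[H⁺] = 10^-1.05 = 0.089125
α₁ = 1/(1 + 0.0095499 + 0.089125) = 1/1.0987 = 0.9102; α₂ = α₁·K2/[H⁺] = 0.08112
α₁ + 2α₂ = 1.0724
CA = 1.0724 × 2.37 = 2.54 mmol/kg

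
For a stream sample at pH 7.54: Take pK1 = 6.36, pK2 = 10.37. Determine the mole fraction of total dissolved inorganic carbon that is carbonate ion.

α₂ = 1 / (1 + [H⁺]/K2 + [H⁺]²/(K1K2)) = 1 / (1 + 10^+2.83 + 10^+1.65)
   = 1 / (1 + 676.08 + 44.668) = 1/721.75 = 0.001386

α₂ = 0.00139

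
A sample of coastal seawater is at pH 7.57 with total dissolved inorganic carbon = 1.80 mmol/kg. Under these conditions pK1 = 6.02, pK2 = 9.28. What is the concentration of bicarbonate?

[HCO3⁻] = 1.72 mmol/kg

α₁ = 1 / (1 + [H⁺]/K1 + K2/[H⁺]) = 1 / (1 + 10^-1.55 + 10^-1.71)
   = 1 / (1 + 0.028184 + 0.019498) = 1/1.0477 = 0.9545
[HCO3⁻] = α₁ × DIC = 0.9545 × 1.80 = 1.72 mmol/kg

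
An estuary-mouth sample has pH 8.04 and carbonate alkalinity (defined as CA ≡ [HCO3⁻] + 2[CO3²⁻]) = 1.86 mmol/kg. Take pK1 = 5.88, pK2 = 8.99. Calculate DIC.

DIC = 1.70 mmol/kg

CA = [HCO3⁻] + 2[CO3²⁻] = (α₁ + 2α₂)·DIC
At pH 8.04: [H⁺]/K1 = 10^-2.16 = 0.0069183, K2/[H⁺] = 10^-0.95 = 0.11220
α₁ = 1/(1 + 0.0069183 + 0.11220) = 1/1.1191 = 0.8936; α₂ = α₁·K2/[H⁺] = 0.1003
α₁ + 2α₂ = 1.0941
DIC = CA / (α₁ + 2α₂) = 1.86 / 1.0941 = 1.70 mmol/kg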